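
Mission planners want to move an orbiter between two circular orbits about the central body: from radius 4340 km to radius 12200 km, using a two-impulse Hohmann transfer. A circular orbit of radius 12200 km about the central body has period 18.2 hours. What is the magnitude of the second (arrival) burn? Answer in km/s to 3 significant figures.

From Kepler's third law T² = 4π²r³/μ at r = 12200 km, T = 18.2 hours = 18.2 × 3600 s = 65520 s: μ = 4π²r³/T² = 16699.0 km³/s².
Transfer-ellipse semi-major axis a_t = (r₁ + r₂)/2 = (4340 + 12200)/2 = 8270 km.
Circular speed at r = 12200 km: v_c = √(μ/r) = 1.1699 km/s.
Vis-viva on the transfer ellipse at r = 12200 km gives v_t = √[μ(2/r − 1/a_t)] = 0.84754 km/s.
Δv₂ = |v_t − v_c| = |0.84754 − 1.1699| = 0.3224 km/s.

Δv₂ = 0.322 km/s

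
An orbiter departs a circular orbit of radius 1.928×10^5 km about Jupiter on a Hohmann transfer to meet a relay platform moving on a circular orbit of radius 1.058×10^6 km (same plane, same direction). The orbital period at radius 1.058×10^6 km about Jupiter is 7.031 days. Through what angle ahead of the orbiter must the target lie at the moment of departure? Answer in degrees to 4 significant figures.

φ = 98.19°

From Kepler's third law T² = 4π²r³/μ at r = 1.058×10^6 km, T = 7.031 days = 7.031 × 86400 s = 6.074784×10^5 s: μ = 4π²r³/T² = 1.26694×10^8 km³/s².
Transfer-ellipse semi-major axis a_t = (r₁ + r₂)/2 = (1.928×10^5 + 1.058×10^6)/2 = 6.254×10^5 km.
Transfer time t = π√(a_t³/μ) = 1.38041×10^5 s.
The target's mean motion on its circular orbit is ω₂ = √(μ/r₂³) = 1.03431×10^-5 rad/s.
Angle swept by the target during transfer: ω₂·t = 1.4278 rad = 81.81°.
The orbiter traverses 180° on the transfer ellipse, so the target must lead by 180° − 81.81° = 98.19°.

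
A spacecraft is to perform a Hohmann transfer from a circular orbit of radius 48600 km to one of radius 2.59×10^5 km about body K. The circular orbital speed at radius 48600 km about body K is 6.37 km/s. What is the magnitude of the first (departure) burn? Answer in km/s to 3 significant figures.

Δv₁ = 1.90 km/s

From the circular-orbit relation v² = μ/r at r = 48600 km: μ = v²r = (6.37)² × 48600 = 1.97204×10^6 km³/s².
Transfer-ellipse semi-major axis a_t = (r₁ + r₂)/2 = (48600 + 2.590×10^5)/2 = 1.538×10^5 km.
On the circular orbit at r = 48600 km, v_c = √(μ/r) = 6.370 km/s.
Transfer-orbit speed at the same r (vis-viva, a = a_t): v_t = √[μ(2/r − 1/a_t)] = 8.266 km/s.
Δv₁ = |v_t − v_c| = |8.266 − 6.370| = 1.896 km/s.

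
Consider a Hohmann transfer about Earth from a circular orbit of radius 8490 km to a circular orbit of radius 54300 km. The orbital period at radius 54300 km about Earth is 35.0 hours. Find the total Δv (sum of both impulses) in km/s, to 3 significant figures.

Δv = 3.46 km/s

From Kepler's third law T² = 4π²r³/μ at r = 54300 km, T = 35.0 hours = 35.0 × 3600 s = 1.260×10^5 s: μ = 4π²r³/T² = 3.98124×10^5 km³/s².
Semi-major axis of the transfer orbit: a_t = (8490 + 54300)/2 = 31395 km.
At r₁ the circular-orbit speed is v₁ = √(μ/r₁) = 6.848 km/s.
Transfer-orbit speed at r₁ (v² = μ(2/r − 1/a)): v_p = √[μ(2/r₁ − 1/a_t)] = 9.006 km/s.
First burn Δv₁ = |v_p − v₁| = 2.158 km/s.
At r₂, v₂ = √(μ/r₂) = 2.708 km/s.
Transfer-orbit speed at r₂: v_a = √[μ(2/r₂ − 1/a_t)] = 1.408 km/s.
Second burn Δv₂ = |v₂ − v_a| = 1.300 km/s.
Δv = Δv₁ + Δv₂ = 2.158 + 1.300 = 3.458 km/s.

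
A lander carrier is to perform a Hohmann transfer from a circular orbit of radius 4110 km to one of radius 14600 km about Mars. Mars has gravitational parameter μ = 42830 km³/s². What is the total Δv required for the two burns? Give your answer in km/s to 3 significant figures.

Δv = 1.38 km/s

Transfer-ellipse semi-major axis a_t = (r₁ + r₂)/2 = (4110 + 14600)/2 = 9355 km.
At r₁ the circular-orbit speed is v₁ = √(μ/r₁) = 3.2281 km/s.
On the transfer ellipse at r₁, vis-viva gives v_p = √[μ(2/r₁ − 1/a_t)] = 4.0328 km/s.
First burn Δv₁ = |v_p − v₁| = 0.8047 km/s.
At r₂, v₂ = √(μ/r₂) = 1.7128 km/s.
Transfer-orbit speed at r₂: v_a = √[μ(2/r₂ − 1/a_t)] = 1.1353 km/s.
Second burn Δv₂ = |v₂ − v_a| = 0.5775 km/s.
Total Δv = Δv₁ + Δv₂ = 1.382 km/s.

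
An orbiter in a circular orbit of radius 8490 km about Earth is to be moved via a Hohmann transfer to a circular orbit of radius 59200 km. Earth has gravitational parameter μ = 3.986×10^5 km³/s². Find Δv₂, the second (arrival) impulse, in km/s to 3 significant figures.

Semi-major axis of the transfer orbit: a_t = (8490 + 59200)/2 = 33845 km.
Circular speed at r = 59200 km: v_c = √(μ/r) = 2.595 km/s.
Transfer-orbit speed at the same r (vis-viva, a = a_t): v_t = √[μ(2/r − 1/a_t)] = 1.300 km/s.
Δv₂ = |v_t − v_c| = |1.300 − 2.595| = 1.295 km/s.

Δv₂ = 1.30 km/s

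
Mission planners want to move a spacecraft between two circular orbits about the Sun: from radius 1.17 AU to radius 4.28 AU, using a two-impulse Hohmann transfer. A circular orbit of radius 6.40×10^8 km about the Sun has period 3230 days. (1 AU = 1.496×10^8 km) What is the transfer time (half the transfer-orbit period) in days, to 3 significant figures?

From Kepler's third law T² = 4π²r³/μ at r = 6.40×10^8 km, T = 3230 days = 3230 × 86400 s = 2.79072×10^8 s: μ = 4π²r³/T² = 1.32882×10^11 km³/s².
In km: r₁ = 1.17 × 1.496×10^8 = 1.75032×10^8 km; r₂ = 4.28 × 1.496×10^8 = 6.40288×10^8 km.
Semi-major axis of the transfer orbit: a_t = (1.75032×10^8 + 6.40288×10^8)/2 = 4.0766×10^8 km.
Transfer time t = π√(a_t³/μ) = π√((4.0766×10^8)³ / 1.32882×10^11) = 7.094×10^7 s.
Converting: 7.094×10^7 s ÷ 86400 s/day = 821 days.

t = 821 days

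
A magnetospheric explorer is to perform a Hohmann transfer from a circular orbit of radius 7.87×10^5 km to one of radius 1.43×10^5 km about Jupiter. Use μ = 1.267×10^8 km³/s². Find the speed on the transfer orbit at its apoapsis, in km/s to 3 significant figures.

v = 7.04 km/s

Semi-major axis of the transfer orbit: a_t = (7.870×10^5 + 1.430×10^5)/2 = 4.650×10^5 km.
At apoapsis, r = 7.870×10^5 km.
Vis-viva: v = √[μ(2/r − 1/a_t)] = √[1.267×10^8 × (2/7.870×10^5 − 1/4.650×10^5)] = 7.036 km/s.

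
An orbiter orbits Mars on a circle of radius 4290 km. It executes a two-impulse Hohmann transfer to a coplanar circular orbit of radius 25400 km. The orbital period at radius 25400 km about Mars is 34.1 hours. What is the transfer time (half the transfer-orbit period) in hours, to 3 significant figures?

From Kepler's third law T² = 4π²r³/μ at r = 25400 km, T = 34.1 hours = 34.1 × 3600 s = 1.2276×10^5 s: μ = 4π²r³/T² = 42928.6 km³/s².
Transfer-ellipse semi-major axis a_t = (r₁ + r₂)/2 = (4290 + 25400)/2 = 14845 km.
Half the transfer-orbit period gives t = π√(a_t³/μ) = 27420 s.
Converting: 27420 s ÷ 3600 s/hour = 7.62 hours.

t = 7.62 hours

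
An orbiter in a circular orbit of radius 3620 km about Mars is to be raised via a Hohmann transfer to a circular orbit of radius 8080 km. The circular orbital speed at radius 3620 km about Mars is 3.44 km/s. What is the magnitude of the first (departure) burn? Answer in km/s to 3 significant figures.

From the circular-orbit relation v² = μ/r at r = 3620 km: μ = v²r = (3.44)² × 3620 = 42837.6 km³/s².
Transfer-ellipse semi-major axis a_t = (r₁ + r₂)/2 = (3620 + 8080)/2 = 5850 km.
Circular speed at r = 3620 km: v_c = √(μ/r) = 3.4400 km/s.
Vis-viva on the transfer ellipse at r = 3620 km gives v_t = √[μ(2/r − 1/a_t)] = 4.0428 km/s.
Δv₁ = |v_t − v_c| = |4.0428 − 3.4400| = 0.6028 km/s.

Δv₁ = 0.603 km/s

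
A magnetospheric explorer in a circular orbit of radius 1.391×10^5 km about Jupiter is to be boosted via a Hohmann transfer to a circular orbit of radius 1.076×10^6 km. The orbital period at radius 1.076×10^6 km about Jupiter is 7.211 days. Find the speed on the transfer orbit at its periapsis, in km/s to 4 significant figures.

From Kepler's third law T² = 4π²r³/μ at r = 1.076×10^6 km, T = 7.211 days = 7.211 × 86400 s = 6.230304×10^5 s: μ = 4π²r³/T² = 1.26700×10^8 km³/s².
The Hohmann ellipse has a_t = (r₁ + r₂)/2 = 6.0755×10^5 km.
At periapsis, r = 1.391×10^5 km.
Applying v² = μ(2/r − 1/a_t): v = 40.16 km/s.

v = 40.16 km/s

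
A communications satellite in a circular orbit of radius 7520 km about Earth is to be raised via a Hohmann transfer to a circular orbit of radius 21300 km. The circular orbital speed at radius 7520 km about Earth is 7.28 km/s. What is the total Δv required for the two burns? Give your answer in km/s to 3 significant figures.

From the circular-orbit relation v² = μ/r at r = 7520 km: μ = v²r = (7.28)² × 7520 = 3.98548×10^5 km³/s².
The Hohmann ellipse has a_t = (r₁ + r₂)/2 = 14410 km.
Circular speed at r₁: v₁ = √(μ/r₁) = √(3.98548×10^5/7520) = 7.280 km/s.
Transfer-orbit speed at r₁ (vis-viva): v_p = √[μ(2/r₁ − 1/a_t)] = 8.851 km/s.
First burn Δv₁ = |v_p − v₁| = 1.571 km/s.
At r₂, v₂ = √(μ/r₂) = 4.326 km/s.
Transfer-orbit speed at r₂: v_a = √[μ(2/r₂ − 1/a_t)] = 3.125 km/s.
Second burn Δv₂ = |v₂ − v_a| = 1.201 km/s.
Δv = Δv₁ + Δv₂ = 1.571 + 1.201 = 2.772 km/s.

Δv = 2.77 km/s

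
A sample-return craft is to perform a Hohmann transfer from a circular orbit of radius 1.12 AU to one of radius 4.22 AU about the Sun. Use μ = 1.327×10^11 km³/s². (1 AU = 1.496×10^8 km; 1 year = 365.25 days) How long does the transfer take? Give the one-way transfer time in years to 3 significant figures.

In km: r₁ = 1.12 × 1.496×10^8 = 1.67552×10^8 km; r₂ = 4.22 × 1.496×10^8 = 6.31312×10^8 km.
Semi-major axis of the transfer orbit: a_t = (1.67552×10^8 + 6.31312×10^8)/2 = 3.99432×10^8 km.
Half the transfer-orbit period gives t = π√(a_t³/μ) = 6.885×10^7 s.
Converting: 6.885×10^7 s ÷ 3.15576×10^7 s/year (365.25 × 86400) = 2.18 years.

t = 2.18 years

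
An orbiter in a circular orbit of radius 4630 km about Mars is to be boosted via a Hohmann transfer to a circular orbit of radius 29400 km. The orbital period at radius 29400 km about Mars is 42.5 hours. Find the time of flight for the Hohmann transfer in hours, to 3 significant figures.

From Kepler's third law T² = 4π²r³/μ at r = 29400 km, T = 42.5 hours = 42.5 × 3600 s = 1.530×10^5 s: μ = 4π²r³/T² = 42856.7 km³/s².
Transfer-ellipse semi-major axis a_t = (r₁ + r₂)/2 = (4630 + 29400)/2 = 17015 km.
By Kepler's third law the transfer-orbit period is T = 2π√(a_t³/μ), so t = T/2 = 33680 s.
Converting: 33680 s ÷ 3600 s/hour = 9.36 hours.

t = 9.36 hours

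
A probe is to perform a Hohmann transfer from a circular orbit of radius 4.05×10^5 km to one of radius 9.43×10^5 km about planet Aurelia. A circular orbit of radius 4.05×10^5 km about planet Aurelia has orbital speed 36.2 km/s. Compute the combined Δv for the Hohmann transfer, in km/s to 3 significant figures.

From the circular-orbit relation v² = μ/r at r = 4.05×10^5 km: μ = v²r = (36.2)² × 4.05×10^5 = 5.30728×10^8 km³/s².
Transfer-ellipse semi-major axis a_t = (r₁ + r₂)/2 = (4.050×10^5 + 9.430×10^5)/2 = 6.740×10^5 km.
Circular speed at r₁: v₁ = √(μ/r₁) = √(5.30728×10^8/4.050×10^5) = 36.200 km/s.
Transfer-orbit speed at r₁ (vis-viva equation): v_p = √[μ(2/r₁ − 1/a_t)] = 42.819 km/s.
First burn Δv₁ = |v_p − v₁| = 6.619 km/s.
At r₂, v₂ = √(μ/r₂) = 23.724 km/s.
Transfer-orbit speed at r₂: v_a = √[μ(2/r₂ − 1/a_t)] = 18.390 km/s.
Second burn Δv₂ = |v₂ − v_a| = 5.334 km/s.
Δv = Δv₁ + Δv₂ = 6.619 + 5.334 = 11.95 km/s.

Δv = 12.0 km/s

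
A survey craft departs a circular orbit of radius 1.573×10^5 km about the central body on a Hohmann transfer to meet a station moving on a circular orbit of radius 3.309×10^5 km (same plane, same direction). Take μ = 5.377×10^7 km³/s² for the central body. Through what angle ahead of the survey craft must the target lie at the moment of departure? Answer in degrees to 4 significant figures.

φ = 65.95°

Transfer-ellipse semi-major axis a_t = (r₁ + r₂)/2 = (1.573×10^5 + 3.309×10^5)/2 = 2.441×10^5 km.
The half-period of the transfer ellipse is t = π√(a_t³/μ) = 51669.2 s.
Target angular speed ω₂ = √(μ/r₂³) = 3.85234×10^-5 rad/s.
Angle swept by the target during transfer: ω₂·t = 1.9905 rad = 114.05°.
The survey craft traverses 180° on the transfer ellipse, so the target must lead by 180° − 114.05° = 65.95°.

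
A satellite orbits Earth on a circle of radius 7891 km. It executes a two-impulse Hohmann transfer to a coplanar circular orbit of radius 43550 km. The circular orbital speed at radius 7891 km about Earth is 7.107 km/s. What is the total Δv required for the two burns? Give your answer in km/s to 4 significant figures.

From the circular-orbit relation v² = μ/r at r = 7891 km: μ = v²r = (7.107)² × 7891 = 3.98570×10^5 km³/s².
The Hohmann ellipse has a_t = (r₁ + r₂)/2 = 25720.5 km.
Circular speed at r₁: v₁ = √(μ/r₁) = √(3.98570×10^5/7891) = 7.1070 km/s.
On the transfer ellipse at r₁, vis-viva equation gives v_p = √[μ(2/r₁ − 1/a_t)] = 9.2478 km/s.
First burn Δv₁ = |v_p − v₁| = 2.1408 km/s.
At r₂, v₂ = √(μ/r₂) = 3.02523 km/s.
Transfer-orbit speed at r₂: v_a = √[μ(2/r₂ − 1/a_t)] = 1.67565 km/s.
Second burn Δv₂ = |v₂ − v_a| = 1.3496 km/s.
Δv = Δv₁ + Δv₂ = 2.1408 + 1.3496 = 3.490 km/s.

Δv = 3.490 km/s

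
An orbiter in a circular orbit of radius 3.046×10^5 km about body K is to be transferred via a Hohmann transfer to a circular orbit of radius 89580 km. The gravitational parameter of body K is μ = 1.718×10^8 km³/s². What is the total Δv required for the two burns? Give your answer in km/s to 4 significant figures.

Δv = 18.39 km/s

Transfer-ellipse semi-major axis a_t = (r₁ + r₂)/2 = (3.046×10^5 + 89580)/2 = 1.9709×10^5 km.
At r₁ the circular-orbit speed is v₁ = √(μ/r₁) = 23.749 km/s.
Transfer-orbit speed at r₁ (vis-viva): v_a = √[μ(2/r₁ − 1/a_t)] = 16.011 km/s.
First burn Δv₁ = |v_a − v₁| = 7.738 km/s.
Circular speed at r₂: v₂ = √(μ/r₂) = 43.79 km/s.
Transfer-orbit speed at r₂: v_p = √[μ(2/r₂ − 1/a_t)] = 54.44 km/s.
Second burn Δv₂ = |v₂ − v_p| = 10.65 km/s.
Total Δv = Δv₁ + Δv₂ = 18.39 km/s.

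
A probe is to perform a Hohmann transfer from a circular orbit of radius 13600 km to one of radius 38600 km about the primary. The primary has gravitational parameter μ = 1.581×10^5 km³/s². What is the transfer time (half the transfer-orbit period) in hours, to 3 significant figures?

Semi-major axis of the transfer orbit: a_t = (13600 + 38600)/2 = 26100 km.
By Kepler's third law the transfer-orbit period is T = 2π√(a_t³/μ), so t = T/2 = 33315 s.
Converting: 33315 s ÷ 3600 s/hour = 9.25 hours.

t = 9.25 hours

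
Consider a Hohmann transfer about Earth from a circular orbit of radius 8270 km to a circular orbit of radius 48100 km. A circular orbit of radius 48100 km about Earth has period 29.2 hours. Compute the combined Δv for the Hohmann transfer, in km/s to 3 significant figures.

From Kepler's third law T² = 4π²r³/μ at r = 48100 km, T = 29.2 hours = 29.2 × 3600 s = 1.0512×10^5 s: μ = 4π²r³/T² = 3.97580×10^5 km³/s².
The Hohmann ellipse has a_t = (r₁ + r₂)/2 = 28185 km.
Circular speed at r₁: v₁ = √(μ/r₁) = √(3.97580×10^5/8270) = 6.934 km/s.
On the transfer ellipse at r₁, vis-viva equation gives v_p = √[μ(2/r₁ − 1/a_t)] = 9.058 km/s.
First burn Δv₁ = |v_p − v₁| = 2.124 km/s.
At r₂, v₂ = √(μ/r₂) = 2.875 km/s.
Transfer-orbit speed at r₂: v_a = √[μ(2/r₂ − 1/a_t)] = 1.557 km/s.
Second burn Δv₂ = |v₂ − v_a| = 1.318 km/s.
Δv = Δv₁ + Δv₂ = 2.124 + 1.318 = 3.442 km/s.

Δv = 3.44 km/s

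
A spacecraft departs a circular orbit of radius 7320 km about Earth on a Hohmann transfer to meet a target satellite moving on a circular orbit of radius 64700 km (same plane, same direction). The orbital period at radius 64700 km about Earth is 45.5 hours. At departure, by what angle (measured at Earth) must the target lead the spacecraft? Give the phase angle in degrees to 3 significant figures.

φ = 105°

From Kepler's third law T² = 4π²r³/μ at r = 64700 km, T = 45.5 hours = 45.5 × 3600 s = 1.638×10^5 s: μ = 4π²r³/T² = 3.98515×10^5 km³/s².
Transfer-ellipse semi-major axis a_t = (r₁ + r₂)/2 = (7320 + 64700)/2 = 36010 km.
Transfer time t = π√(a_t³/μ) = 34007 s.
Target angular speed ω₂ = √(μ/r₂³) = 3.8359×10^-5 rad/s.
Angle swept by the target during transfer: ω₂·t = 1.3045 rad = 74.74°.
The spacecraft traverses 180° on the transfer ellipse, so the target must lead by 180° − 74.74° = 105°.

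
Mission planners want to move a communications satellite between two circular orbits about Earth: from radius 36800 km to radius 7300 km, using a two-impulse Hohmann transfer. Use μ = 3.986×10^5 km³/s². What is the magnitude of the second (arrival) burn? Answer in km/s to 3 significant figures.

Δv₂ = 2.16 km/s

The Hohmann ellipse has a_t = (r₁ + r₂)/2 = 22050 km.
On the circular orbit at r = 7300 km, v_c = √(μ/r) = 7.389 km/s.
Vis-viva on the transfer ellipse at r = 7300 km gives v_t = √[μ(2/r − 1/a_t)] = 9.546 km/s.
Δv₂ = |v_t − v_c| = |9.546 − 7.389| = 2.157 km/s.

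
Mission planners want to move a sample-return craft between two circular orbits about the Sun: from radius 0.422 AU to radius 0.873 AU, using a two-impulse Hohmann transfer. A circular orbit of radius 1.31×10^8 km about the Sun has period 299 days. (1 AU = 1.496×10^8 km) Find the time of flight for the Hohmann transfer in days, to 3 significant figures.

t = 95.1 days

From Kepler's third law T² = 4π²r³/μ at r = 1.31×10^8 km, T = 299 days = 299 × 86400 s = 2.58336×10^7 s: μ = 4π²r³/T² = 1.32985×10^11 km³/s².
In km: r₁ = 0.422 × 1.496×10^8 = 6.31312×10^7 km; r₂ = 0.873 × 1.496×10^8 = 1.306008×10^8 km.
The Hohmann ellipse has a_t = (r₁ + r₂)/2 = 9.6866×10^7 km.
Transfer time t = π√(a_t³/μ) = π√((9.6866×10^7)³ / 1.32985×10^11) = 8.213×10^6 s.
Converting: 8.213×10^6 s ÷ 86400 s/day = 95.1 days.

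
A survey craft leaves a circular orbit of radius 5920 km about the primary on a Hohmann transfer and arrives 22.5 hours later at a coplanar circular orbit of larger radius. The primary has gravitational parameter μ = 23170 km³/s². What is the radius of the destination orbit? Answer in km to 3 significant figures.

Transfer time t = 22.5 hours = 81000 s, and t = π√(a_t³/μ).
So a_t = (μ t²/π²)^(1/3) = (23170 × (81000)² / π²)^(1/3) = 24881 km.
Since a_t = (r₁ + r₂)/2, r₂ = 2a_t − r₁ = 2×24881 − 5920 = 43842 km.

r₂ = 43800 km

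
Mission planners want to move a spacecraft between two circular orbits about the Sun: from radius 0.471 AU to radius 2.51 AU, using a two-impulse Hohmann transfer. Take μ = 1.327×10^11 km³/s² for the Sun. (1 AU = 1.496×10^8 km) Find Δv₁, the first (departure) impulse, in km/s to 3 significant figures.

Δv₁ = 12.9 km/s

In km: r₁ = 0.471 × 1.496×10^8 = 7.04616×10^7 km; r₂ = 2.51 × 1.496×10^8 = 3.75496×10^8 km.
Transfer-ellipse semi-major axis a_t = (r₁ + r₂)/2 = (7.04616×10^7 + 3.75496×10^8)/2 = 2.229788×10^8 km.
On the circular orbit at r = 7.04616×10^7 km, v_c = √(μ/r) = 43.40 km/s.
Transfer-orbit speed at the same r (vis-viva, a = a_t): v_t = √[μ(2/r − 1/a_t)] = 56.32 km/s.
Δv₁ = |v_t − v_c| = |56.32 − 43.40| = 12.92 km/s.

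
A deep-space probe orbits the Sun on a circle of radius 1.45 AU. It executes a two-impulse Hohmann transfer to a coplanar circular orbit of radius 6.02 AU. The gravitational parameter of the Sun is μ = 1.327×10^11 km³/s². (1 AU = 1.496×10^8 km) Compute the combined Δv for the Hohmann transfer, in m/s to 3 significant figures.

In km: r₁ = 1.45 × 1.496×10^8 = 2.1692×10^8 km; r₂ = 6.02 × 1.496×10^8 = 9.00592×10^8 km.
The Hohmann ellipse has a_t = (r₁ + r₂)/2 = 5.58756×10^8 km.
Circular speed at r₁: v₁ = √(μ/r₁) = √(1.327×10^11/2.1692×10^8) = 24.734 km/s.
Transfer-orbit speed at r₁ (vis-viva): v_p = √[μ(2/r₁ − 1/a_t)] = 31.401 km/s.
First burn Δv₁ = |v_p − v₁| = 6.667 km/s.
Circular speed at r₂: v₂ = √(μ/r₂) = 12.1387 km/s.
Transfer-orbit speed at r₂: v_a = √[μ(2/r₂ − 1/a_t)] = 7.56328 km/s.
Second burn Δv₂ = |v₂ − v_a| = 4.575 km/s.
Δv = Δv₁ + Δv₂ = 6.667 + 4.575 = 11.24 km/s.

Δv = 11200 m/s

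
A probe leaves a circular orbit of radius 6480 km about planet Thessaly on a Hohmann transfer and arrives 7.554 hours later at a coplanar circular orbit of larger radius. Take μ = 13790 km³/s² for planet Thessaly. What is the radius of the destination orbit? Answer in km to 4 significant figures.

r₂ = 13740 km

Transfer time t = 7.554 hours = 27194.4 s, and t = π√(a_t³/μ).
So a_t = (μ t²/π²)^(1/3) = (13790 × (27194.4)² / π²)^(1/3) = 10110 km.
Since a_t = (r₁ + r₂)/2, r₂ = 2a_t − r₁ = 2×10110 − 6480 = 13740 km.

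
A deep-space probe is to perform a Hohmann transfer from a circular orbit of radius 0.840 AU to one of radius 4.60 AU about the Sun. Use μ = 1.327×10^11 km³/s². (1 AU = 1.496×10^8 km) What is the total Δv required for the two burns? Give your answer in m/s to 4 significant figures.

In km: r₁ = 0.840 × 1.496×10^8 = 1.25664×10^8 km; r₂ = 4.60 × 1.496×10^8 = 6.8816×10^8 km.
Semi-major axis of the transfer orbit: a_t = (1.25664×10^8 + 6.8816×10^8)/2 = 4.06912×10^8 km.
Circular speed at r₁: v₁ = √(μ/r₁) = √(1.327×10^11/1.25664×10^8) = 32.496 km/s.
Transfer-orbit speed at r₁ (vis-viva equation): v_p = √[μ(2/r₁ − 1/a_t)] = 42.260 km/s.
First burn Δv₁ = |v_p − v₁| = 9.764 km/s.
At r₂, v₂ = √(μ/r₂) = 13.886 km/s.
Transfer-orbit speed at r₂: v_a = √[μ(2/r₂ − 1/a_t)] = 7.7170 km/s.
Second burn Δv₂ = |v₂ − v_a| = 6.169 km/s.
Total Δv = Δv₁ + Δv₂ = 15.93 km/s.

Δv = 15930 m/s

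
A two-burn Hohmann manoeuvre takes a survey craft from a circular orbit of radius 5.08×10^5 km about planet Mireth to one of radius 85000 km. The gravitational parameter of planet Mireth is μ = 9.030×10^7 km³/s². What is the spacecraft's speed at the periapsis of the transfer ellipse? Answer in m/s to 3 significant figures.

v = 42700 m/s

Semi-major axis of the transfer orbit: a_t = (5.080×10^5 + 85000)/2 = 2.965×10^5 km.
The periapsis of the transfer ellipse is at r = 85000 km.
Applying v² = μ(2/r − 1/a_t): v = 42.66 km/s.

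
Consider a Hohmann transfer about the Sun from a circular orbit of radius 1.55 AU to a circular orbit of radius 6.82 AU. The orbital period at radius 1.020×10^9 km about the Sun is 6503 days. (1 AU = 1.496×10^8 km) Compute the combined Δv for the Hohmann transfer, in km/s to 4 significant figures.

From Kepler's third law T² = 4π²r³/μ at r = 1.020×10^9 km, T = 6503 days = 6503 × 86400 s = 5.618592×10^8 s: μ = 4π²r³/T² = 1.32710×10^11 km³/s².
In km: r₁ = 1.55 × 1.496×10^8 = 2.3188×10^8 km; r₂ = 6.82 × 1.496×10^8 = 1.020272×10^9 km.
Semi-major axis of the transfer orbit: a_t = (2.3188×10^8 + 1.020272×10^9)/2 = 6.26076×10^8 km.
Circular speed at r₁: v₁ = √(μ/r₁) = √(1.32710×10^11/2.3188×10^8) = 23.9233 km/s.
On the transfer ellipse at r₁, vis-viva equation gives v_p = √[μ(2/r₁ − 1/a_t)] = 30.5397 km/s.
First burn Δv₁ = |v_p − v₁| = 6.616 km/s.
At r₂, v₂ = √(μ/r₂) = 11.405 km/s.
Transfer-orbit speed at r₂: v_a = √[μ(2/r₂ − 1/a_t)] = 6.9409 km/s.
Second burn Δv₂ = |v₂ − v_a| = 4.464 km/s.
Δv = Δv₁ + Δv₂ = 6.616 + 4.464 = 11.08 km/s.

Δv = 11.08 km/s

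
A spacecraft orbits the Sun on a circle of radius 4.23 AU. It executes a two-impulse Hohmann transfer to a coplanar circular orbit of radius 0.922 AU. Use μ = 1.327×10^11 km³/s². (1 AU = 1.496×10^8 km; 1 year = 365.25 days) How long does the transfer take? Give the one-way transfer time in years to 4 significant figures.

In km: r₁ = 4.23 × 1.496×10^8 = 6.32808×10^8 km; r₂ = 0.922 × 1.496×10^8 = 1.379312×10^8 km.
Semi-major axis of the transfer orbit: a_t = (6.32808×10^8 + 1.379312×10^8)/2 = 3.853696×10^8 km.
By Kepler's third law the transfer-orbit period is T = 2π√(a_t³/μ), so t = T/2 = 6.524×10^7 s.
Converting: 6.524×10^7 s ÷ 3.15576×10^7 s/year (365.25 × 86400) = 2.067 years.

t = 2.067 years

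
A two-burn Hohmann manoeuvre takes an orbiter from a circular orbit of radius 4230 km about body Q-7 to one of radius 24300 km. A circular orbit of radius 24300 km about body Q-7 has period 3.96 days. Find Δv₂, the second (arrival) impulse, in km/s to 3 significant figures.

Δv₂ = 0.203 km/s

From Kepler's third law T² = 4π²r³/μ at r = 24300 km, T = 3.96 days = 3.96 × 86400 s = 3.42144×10^5 s: μ = 4π²r³/T² = 4839.06 km³/s².
The Hohmann ellipse has a_t = (r₁ + r₂)/2 = 14265 km.
Circular speed at r = 24300 km: v_c = √(μ/r) = 0.4462 km/s.
Vis-viva on the transfer ellipse at r = 24300 km gives v_t = √[μ(2/r − 1/a_t)] = 0.2430 km/s.
Δv₂ = |v_t − v_c| = |0.2430 − 0.4462| = 0.2032 km/s.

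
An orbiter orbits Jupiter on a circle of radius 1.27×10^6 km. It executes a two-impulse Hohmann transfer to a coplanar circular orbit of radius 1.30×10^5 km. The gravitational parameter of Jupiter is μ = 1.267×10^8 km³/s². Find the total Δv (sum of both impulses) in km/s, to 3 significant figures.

Transfer-ellipse semi-major axis a_t = (r₁ + r₂)/2 = (1.270×10^6 + 1.300×10^5)/2 = 7.000×10^5 km.
Circular speed at r₁: v₁ = √(μ/r₁) = √(1.267×10^8/1.270×10^6) = 9.9882 km/s.
Transfer-orbit speed at r₁ (vis-viva equation): v_a = √[μ(2/r₁ − 1/a_t)] = 4.3044 km/s.
First burn Δv₁ = |v_a − v₁| = 5.6838 km/s.
Circular speed at r₂: v₂ = √(μ/r₂) = 31.21883 km/s.
Transfer-orbit speed at r₂: v_p = √[μ(2/r₂ − 1/a_t)] = 42.05034 km/s.
Second burn Δv₂ = |v₂ − v_p| = 10.832 km/s.
Δv = Δv₁ + Δv₂ = 5.6838 + 10.832 = 16.52 km/s.

Δv = 16.5 km/s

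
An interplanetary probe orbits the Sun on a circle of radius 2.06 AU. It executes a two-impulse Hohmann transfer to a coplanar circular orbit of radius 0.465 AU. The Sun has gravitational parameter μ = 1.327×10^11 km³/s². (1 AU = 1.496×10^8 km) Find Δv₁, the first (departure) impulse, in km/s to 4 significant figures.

In km: r₁ = 2.06 × 1.496×10^8 = 3.08176×10^8 km; r₂ = 0.465 × 1.496×10^8 = 6.9564×10^7 km.
The Hohmann ellipse has a_t = (r₁ + r₂)/2 = 1.8887×10^8 km.
Circular speed at r = 3.08176×10^8 km: v_c = √(μ/r) = 20.751 km/s.
Vis-viva on the transfer ellipse at r = 3.08176×10^8 km gives v_t = √[μ(2/r − 1/a_t)] = 12.594 km/s.
Δv₁ = |v_t − v_c| = |12.594 − 20.751| = 8.157 km/s.

Δv₁ = 8.157 km/s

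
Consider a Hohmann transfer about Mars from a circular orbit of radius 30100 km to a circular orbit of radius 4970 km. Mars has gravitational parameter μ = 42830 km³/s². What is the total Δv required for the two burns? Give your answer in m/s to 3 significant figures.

Transfer-ellipse semi-major axis a_t = (r₁ + r₂)/2 = (30100 + 4970)/2 = 17535 km.
Circular speed at r₁: v₁ = √(μ/r₁) = √(42830/30100) = 1.1929 km/s.
Transfer-orbit speed at r₁ (vis-viva equation): v_a = √[μ(2/r₁ − 1/a_t)] = 0.63506 km/s.
First burn Δv₁ = |v_a − v₁| = 0.5578 km/s.
Circular speed at r₂: v₂ = √(μ/r₂) = 2.93559 km/s.
Transfer-orbit speed at r₂: v_p = √[μ(2/r₂ − 1/a_t)] = 3.84615 km/s.
Second burn Δv₂ = |v₂ − v_p| = 0.9106 km/s.
Δv = Δv₁ + Δv₂ = 0.5578 + 0.9106 = 1.468 km/s.

Δv = 1470 m/s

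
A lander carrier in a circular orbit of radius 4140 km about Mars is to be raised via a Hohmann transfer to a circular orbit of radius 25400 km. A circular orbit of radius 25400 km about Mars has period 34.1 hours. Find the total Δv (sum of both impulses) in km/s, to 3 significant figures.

From Kepler's third law T² = 4π²r³/μ at r = 25400 km, T = 34.1 hours = 34.1 × 3600 s = 1.2276×10^5 s: μ = 4π²r³/T² = 42928.6 km³/s².
Transfer-ellipse semi-major axis a_t = (r₁ + r₂)/2 = (4140 + 25400)/2 = 14770 km.
Circular speed at r₁: v₁ = √(μ/r₁) = √(42928.6/4140) = 3.2201 km/s.
Transfer-orbit speed at r₁ (v² = μ(2/r − 1/a)): v_p = √[μ(2/r₁ − 1/a_t)] = 4.2228 km/s.
First burn Δv₁ = |v_p − v₁| = 1.0027 km/s.
At r₂, v₂ = √(μ/r₂) = 1.30004 km/s.
Transfer-orbit speed at r₂: v_a = √[μ(2/r₂ − 1/a_t)] = 0.688282 km/s.
Second burn Δv₂ = |v₂ − v_a| = 0.61176 km/s.
Total Δv = Δv₁ + Δv₂ = 1.614 km/s.

Δv = 1.61 km/s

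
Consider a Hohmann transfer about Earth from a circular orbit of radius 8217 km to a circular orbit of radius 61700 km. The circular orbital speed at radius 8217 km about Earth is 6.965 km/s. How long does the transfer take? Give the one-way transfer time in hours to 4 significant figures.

From the circular-orbit relation v² = μ/r at r = 8217 km: μ = v²r = (6.965)² × 8217 = 3.98617×10^5 km³/s².
The Hohmann ellipse has a_t = (r₁ + r₂)/2 = 34958.5 km.
By Kepler's third law the transfer-orbit period is T = 2π√(a_t³/μ), so t = T/2 = 32524 s.
Converting: 32524 s ÷ 3600 s/hour = 9.034 hours.

t = 9.034 hours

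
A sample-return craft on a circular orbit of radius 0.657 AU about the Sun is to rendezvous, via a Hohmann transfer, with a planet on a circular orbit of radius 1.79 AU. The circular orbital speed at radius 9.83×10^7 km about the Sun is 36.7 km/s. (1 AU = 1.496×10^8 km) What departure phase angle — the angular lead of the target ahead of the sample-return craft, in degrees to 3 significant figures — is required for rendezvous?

From the circular-orbit relation v² = μ/r at r = 9.83×10^7 km: μ = v²r = (36.7)² × 9.83×10^7 = 1.32399×10^11 km³/s².
In km: r₁ = 0.657 × 1.496×10^8 = 9.82872×10^7 km; r₂ = 1.79 × 1.496×10^8 = 2.67784×10^8 km.
Semi-major axis of the transfer orbit: a_t = (9.82872×10^7 + 2.67784×10^8)/2 = 1.830356×10^8 km.
The half-period of the transfer ellipse is t = π√(a_t³/μ) = 2.138×10^7 s.
The target's mean motion on its circular orbit is ω₂ = √(μ/r₂³) = 8.304×10^-8 rad/s.
Angle swept by the target during transfer: ω₂·t = 1.775 rad = 101.7°.
The sample-return craft traverses 180° on the transfer ellipse, so the target must lead by 180° − 101.7° = 78.3°.

φ = 78.3°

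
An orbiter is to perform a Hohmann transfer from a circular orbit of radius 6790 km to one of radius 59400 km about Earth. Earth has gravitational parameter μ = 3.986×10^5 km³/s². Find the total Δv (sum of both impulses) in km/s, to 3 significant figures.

Transfer-ellipse semi-major axis a_t = (r₁ + r₂)/2 = (6790 + 59400)/2 = 33095 km.
At r₁ the circular-orbit speed is v₁ = √(μ/r₁) = 7.6619 km/s.
Transfer-orbit speed at r₁ (v² = μ(2/r − 1/a)): v_p = √[μ(2/r₁ − 1/a_t)] = 10.265 km/s.
First burn Δv₁ = |v_p − v₁| = 2.603 km/s.
Circular speed at r₂: v₂ = √(μ/r₂) = 2.590 km/s.
Transfer-orbit speed at r₂: v_a = √[μ(2/r₂ − 1/a_t)] = 1.173 km/s.
Second burn Δv₂ = |v₂ − v_a| = 1.417 km/s.
Total Δv = Δv₁ + Δv₂ = 4.020 km/s.

Δv = 4.02 km/s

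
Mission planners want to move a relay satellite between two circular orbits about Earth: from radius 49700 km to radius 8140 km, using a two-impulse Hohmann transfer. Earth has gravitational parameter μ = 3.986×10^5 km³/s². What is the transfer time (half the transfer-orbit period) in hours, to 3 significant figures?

t = 6.80 hours

The Hohmann ellipse has a_t = (r₁ + r₂)/2 = 28920 km.
Transfer time t = π√(a_t³/μ) = π√((28920)³ / 3.986×10^5) = 24470 s.
Converting: 24470 s ÷ 3600 s/hour = 6.80 hours.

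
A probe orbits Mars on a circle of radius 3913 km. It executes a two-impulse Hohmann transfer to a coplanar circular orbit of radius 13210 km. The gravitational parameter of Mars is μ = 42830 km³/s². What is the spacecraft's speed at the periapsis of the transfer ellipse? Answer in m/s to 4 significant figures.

Transfer-ellipse semi-major axis a_t = (r₁ + r₂)/2 = (3913 + 13210)/2 = 8561.5 km.
At periapsis, r = 3913 km.
Vis-viva: v = √[μ(2/r − 1/a_t)] = √[42830 × (2/3913 − 1/8561.5)] = 4.110 km/s.

v = 4110 m/s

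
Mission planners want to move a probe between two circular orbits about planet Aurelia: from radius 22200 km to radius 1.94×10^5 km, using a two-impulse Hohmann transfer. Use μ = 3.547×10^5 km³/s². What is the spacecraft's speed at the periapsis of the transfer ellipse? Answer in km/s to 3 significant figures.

v = 5.35 km/s

Transfer-ellipse semi-major axis a_t = (r₁ + r₂)/2 = (22200 + 1.940×10^5)/2 = 1.081×10^5 km.
At periapsis, r = 22200 km.
Applying v² = μ(2/r − 1/a_t): v = 5.355 km/s.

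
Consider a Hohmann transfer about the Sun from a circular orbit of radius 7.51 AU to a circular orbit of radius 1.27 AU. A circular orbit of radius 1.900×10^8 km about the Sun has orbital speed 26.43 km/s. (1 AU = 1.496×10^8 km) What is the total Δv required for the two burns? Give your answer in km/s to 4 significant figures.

From the circular-orbit relation v² = μ/r at r = 1.900×10^8 km: μ = v²r = (26.43)² × 1.900×10^8 = 1.32724×10^11 km³/s².
In km: r₁ = 7.51 × 1.496×10^8 = 1.123496×10^9 km; r₂ = 1.27 × 1.496×10^8 = 1.89992×10^8 km.
Semi-major axis of the transfer orbit: a_t = (1.123496×10^9 + 1.89992×10^8)/2 = 6.56744×10^8 km.
At r₁ the circular-orbit speed is v₁ = √(μ/r₁) = 10.869 km/s.
On the transfer ellipse at r₁, vis-viva gives v_a = √[μ(2/r₁ − 1/a_t)] = 5.8460 km/s.
First burn Δv₁ = |v_a − v₁| = 5.023 km/s.
Circular speed at r₂: v₂ = √(μ/r₂) = 26.431 km/s.
Transfer-orbit speed at r₂: v_p = √[μ(2/r₂ − 1/a_t)] = 34.570 km/s.
Second burn Δv₂ = |v₂ − v_p| = 8.139 km/s.
Δv = Δv₁ + Δv₂ = 5.023 + 8.139 = 13.16 km/s.

Δv = 13.16 km/s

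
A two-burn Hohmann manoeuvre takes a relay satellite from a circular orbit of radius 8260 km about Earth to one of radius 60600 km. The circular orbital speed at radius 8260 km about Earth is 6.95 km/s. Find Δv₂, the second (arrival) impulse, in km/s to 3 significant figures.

Δv₂ = 1.31 km/s

From the circular-orbit relation v² = μ/r at r = 8260 km: μ = v²r = (6.95)² × 8260 = 3.98979×10^5 km³/s².
The Hohmann ellipse has a_t = (r₁ + r₂)/2 = 34430 km.
On the circular orbit at r = 60600 km, v_c = √(μ/r) = 2.566 km/s.
Transfer-orbit speed at the same r (vis-viva, a = a_t): v_t = √[μ(2/r − 1/a_t)] = 1.257 km/s.
Δv₂ = |v_t − v_c| = |1.257 − 2.566| = 1.309 km/s.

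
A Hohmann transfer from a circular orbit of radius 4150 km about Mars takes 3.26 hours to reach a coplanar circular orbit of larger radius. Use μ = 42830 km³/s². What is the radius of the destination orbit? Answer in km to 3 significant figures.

Transfer time t = 3.26 hours = 11736 s, and t = π√(a_t³/μ).
So a_t = (μ t²/π²)^(1/3) = (42830 × (11736)² / π²)^(1/3) = 8423.6 km.
Since a_t = (r₁ + r₂)/2, r₂ = 2a_t − r₁ = 2×8423.6 − 4150 = 12697.2 km.

r₂ = 12700 km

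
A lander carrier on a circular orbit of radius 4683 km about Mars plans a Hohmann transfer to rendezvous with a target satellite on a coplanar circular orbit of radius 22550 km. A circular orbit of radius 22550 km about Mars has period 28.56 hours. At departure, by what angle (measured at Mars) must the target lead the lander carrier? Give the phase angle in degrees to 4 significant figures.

From Kepler's third law T² = 4π²r³/μ at r = 22550 km, T = 28.56 hours = 28.56 × 3600 s = 1.02816×10^5 s: μ = 4π²r³/T² = 42823.1 km³/s².
The Hohmann ellipse has a_t = (r₁ + r₂)/2 = 13616.5 km.
Transfer time t = π√(a_t³/μ) = 24122 s.
Target angular speed ω₂ = √(μ/r₂³) = 6.1111×10^-5 rad/s.
Angle swept by the target during transfer: ω₂·t = 1.4741 rad = 84.46°.
The lander carrier traverses 180° on the transfer ellipse, so the target must lead by 180° − 84.46° = 95.54°.

φ = 95.54°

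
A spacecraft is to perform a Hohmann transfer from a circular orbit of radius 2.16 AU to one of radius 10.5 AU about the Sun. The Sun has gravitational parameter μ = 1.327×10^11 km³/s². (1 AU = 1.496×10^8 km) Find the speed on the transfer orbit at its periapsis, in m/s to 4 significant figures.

In km: r₁ = 2.16 × 1.496×10^8 = 3.23136×10^8 km; r₂ = 10.5 × 1.496×10^8 = 1.5708×10^9 km.
The Hohmann ellipse has a_t = (r₁ + r₂)/2 = 9.46968×10^8 km.
The periapsis of the transfer ellipse is at r = 3.23136×10^8 km.
Applying v² = μ(2/r − 1/a_t): v = 26.10 km/s.

v = 26100 m/s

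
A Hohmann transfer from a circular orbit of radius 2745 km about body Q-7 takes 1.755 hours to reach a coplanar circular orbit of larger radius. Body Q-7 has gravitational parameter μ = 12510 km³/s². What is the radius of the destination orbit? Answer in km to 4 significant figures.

Transfer time t = 1.755 hours = 6318 s, and t = π√(a_t³/μ).
So a_t = (μ t²/π²)^(1/3) = (12510 × (6318)² / π²)^(1/3) = 3698.6 km.
Since a_t = (r₁ + r₂)/2, r₂ = 2a_t − r₁ = 2×3698.6 − 2745 = 4652.2 km.

r₂ = 4652 km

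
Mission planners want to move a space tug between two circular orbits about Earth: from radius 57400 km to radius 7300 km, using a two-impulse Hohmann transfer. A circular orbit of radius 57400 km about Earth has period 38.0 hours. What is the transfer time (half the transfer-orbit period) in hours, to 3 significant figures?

From Kepler's third law T² = 4π²r³/μ at r = 57400 km, T = 38.0 hours = 38.0 × 3600 s = 1.368×10^5 s: μ = 4π²r³/T² = 3.98954×10^5 km³/s².
The Hohmann ellipse has a_t = (r₁ + r₂)/2 = 32350 km.
Half the transfer-orbit period gives t = π√(a_t³/μ) = 28940 s.
Converting: 28940 s ÷ 3600 s/hour = 8.04 hours.

t = 8.04 hours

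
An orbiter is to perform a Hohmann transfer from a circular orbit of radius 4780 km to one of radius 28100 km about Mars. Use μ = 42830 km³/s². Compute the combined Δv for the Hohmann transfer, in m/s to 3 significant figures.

Semi-major axis of the transfer orbit: a_t = (4780 + 28100)/2 = 16440 km.
Circular speed at r₁: v₁ = √(μ/r₁) = √(42830/4780) = 2.9934 km/s.
Transfer-orbit speed at r₁ (vis-viva): v_p = √[μ(2/r₁ − 1/a_t)] = 3.9135 km/s.
First burn Δv₁ = |v_p − v₁| = 0.9201 km/s.
At r₂, v₂ = √(μ/r₂) = 1.2346 km/s.
Transfer-orbit speed at r₂: v_a = √[μ(2/r₂ − 1/a_t)] = 0.66571 km/s.
Second burn Δv₂ = |v₂ − v_a| = 0.5689 km/s.
Total Δv = Δv₁ + Δv₂ = 1.489 km/s.

Δv = 1490 m/s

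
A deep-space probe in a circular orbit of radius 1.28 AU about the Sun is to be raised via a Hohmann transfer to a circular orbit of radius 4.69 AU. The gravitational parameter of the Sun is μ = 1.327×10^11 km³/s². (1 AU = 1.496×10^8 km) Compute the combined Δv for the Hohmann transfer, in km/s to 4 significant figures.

Δv = 11.42 km/s

In km: r₁ = 1.28 × 1.496×10^8 = 1.91488×10^8 km; r₂ = 4.69 × 1.496×10^8 = 7.01624×10^8 km.
Transfer-ellipse semi-major axis a_t = (r₁ + r₂)/2 = (1.91488×10^8 + 7.01624×10^8)/2 = 4.46556×10^8 km.
At r₁ the circular-orbit speed is v₁ = √(μ/r₁) = 26.32478 km/s.
On the transfer ellipse at r₁, vis-viva equation gives v_p = √[μ(2/r₁ − 1/a_t)] = 32.99734 km/s.
First burn Δv₁ = |v_p − v₁| = 6.673 km/s.
At r₂, v₂ = √(μ/r₂) = 13.753 km/s.
Transfer-orbit speed at r₂: v_a = √[μ(2/r₂ − 1/a_t)] = 9.0057 km/s.
Second burn Δv₂ = |v₂ − v_a| = 4.747 km/s.
Δv = Δv₁ + Δv₂ = 6.673 + 4.747 = 11.42 km/s.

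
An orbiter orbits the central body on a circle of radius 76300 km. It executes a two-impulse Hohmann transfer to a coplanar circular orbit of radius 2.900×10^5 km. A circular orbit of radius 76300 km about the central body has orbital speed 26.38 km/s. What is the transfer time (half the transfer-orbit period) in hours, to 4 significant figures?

t = 9.387 hours

From the circular-orbit relation v² = μ/r at r = 76300 km: μ = v²r = (26.38)² × 76300 = 5.30975×10^7 km³/s².
Transfer-ellipse semi-major axis a_t = (r₁ + r₂)/2 = (76300 + 2.900×10^5)/2 = 1.8315×10^5 km.
Half the transfer-orbit period gives t = π√(a_t³/μ) = 33793 s.
Converting: 33793 s ÷ 3600 s/hour = 9.387 hours.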